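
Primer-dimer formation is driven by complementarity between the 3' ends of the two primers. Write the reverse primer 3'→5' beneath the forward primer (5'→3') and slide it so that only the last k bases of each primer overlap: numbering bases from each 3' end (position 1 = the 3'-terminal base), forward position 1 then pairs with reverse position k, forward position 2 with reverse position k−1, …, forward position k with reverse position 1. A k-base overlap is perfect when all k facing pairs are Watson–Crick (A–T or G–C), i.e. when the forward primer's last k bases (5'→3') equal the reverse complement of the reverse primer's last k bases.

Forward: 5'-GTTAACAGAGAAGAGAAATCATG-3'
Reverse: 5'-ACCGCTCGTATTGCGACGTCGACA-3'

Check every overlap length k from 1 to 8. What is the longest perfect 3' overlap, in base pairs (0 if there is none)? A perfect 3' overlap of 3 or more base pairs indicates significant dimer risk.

Longest perfect overlap: 2 complementary base pairs; below the dimer-risk threshold (threshold 3).

Last 8 bases (5'→3') — forward …AAATCATG, reverse …CGTCGACA.
Reverse complement of the reverse primer's last 8 bases: TGTCGACG; its first k bases are the reverse complement of the reverse primer's last k bases, so a perfect k-base overlap needs the forward primer's last k bases to equal them.
Comparing (forward last k vs required): k=1: G vs T ✗; k=2: TG vs TG ✓; k=3: ATG vs TGT ✗; k=4: CATG vs TGTC ✗; k=5: TCATG vs TGTCG ✗; k=6: ATCATG vs TGTCGA ✗; k=7: AATCATG vs TGTCGAC ✗; k=8: AAATCATG vs TGTCGACG ✗.
Only k = 2 is perfect, so the longest perfect 3' overlap is 2.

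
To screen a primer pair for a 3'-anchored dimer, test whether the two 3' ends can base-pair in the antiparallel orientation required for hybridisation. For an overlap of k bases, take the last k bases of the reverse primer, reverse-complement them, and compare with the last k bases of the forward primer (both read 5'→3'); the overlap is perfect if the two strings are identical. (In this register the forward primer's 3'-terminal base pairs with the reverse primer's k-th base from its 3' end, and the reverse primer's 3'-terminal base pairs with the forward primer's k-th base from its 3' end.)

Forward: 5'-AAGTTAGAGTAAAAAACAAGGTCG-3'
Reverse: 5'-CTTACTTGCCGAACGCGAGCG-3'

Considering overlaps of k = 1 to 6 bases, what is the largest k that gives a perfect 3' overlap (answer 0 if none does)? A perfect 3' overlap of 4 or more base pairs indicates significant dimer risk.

Last 6 bases (5'→3') — forward …AGGTCG, reverse …CGAGCG.
Reverse complement of the reverse primer's last 6 bases: CGCTCG; its first k bases are the reverse complement of the reverse primer's last k bases, so a perfect k-base overlap needs the forward primer's last k bases to equal them.
Comparing (forward last k vs required): k=1: G vs C ✗; k=2: CG vs CG ✓; k=3: TCG vs CGC ✗; k=4: GTCG vs CGCT ✗; k=5: GGTCG vs CGCTC ✗; k=6: AGGTCG vs CGCTCG ✗.
Only k = 2 is perfect, so the longest perfect 3' overlap is 2.

Longest perfect overlap: 2 complementary base pairs; below the dimer-risk threshold (threshold 4).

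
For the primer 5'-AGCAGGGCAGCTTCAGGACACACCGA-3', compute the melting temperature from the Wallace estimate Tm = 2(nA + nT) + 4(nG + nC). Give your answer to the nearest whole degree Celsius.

84°C

Base counts: A=8, T=2, G=8, C=8 (length 26).
Tm = 2·(8+2) + 4·(8+8) = 2·10 + 4·16 = 20 + 64 = 84°C.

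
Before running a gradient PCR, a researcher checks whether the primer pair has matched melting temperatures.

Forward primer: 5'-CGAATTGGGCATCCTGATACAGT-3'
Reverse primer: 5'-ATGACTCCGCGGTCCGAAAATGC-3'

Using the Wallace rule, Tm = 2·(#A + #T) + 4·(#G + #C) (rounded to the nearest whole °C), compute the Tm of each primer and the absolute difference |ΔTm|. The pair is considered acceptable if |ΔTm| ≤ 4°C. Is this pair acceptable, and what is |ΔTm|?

Forward: A=6 T=6 G=6 C=5 → Tm = 2·12 + 4·11 = 68°C.
Reverse: A=6 T=4 G=6 C=7 → Tm = 2·10 + 4·13 = 72°C.
|ΔTm| = |68 − 72| = 4°C, ≤ 4°C.

|ΔTm| = 4°C; the pair is acceptable.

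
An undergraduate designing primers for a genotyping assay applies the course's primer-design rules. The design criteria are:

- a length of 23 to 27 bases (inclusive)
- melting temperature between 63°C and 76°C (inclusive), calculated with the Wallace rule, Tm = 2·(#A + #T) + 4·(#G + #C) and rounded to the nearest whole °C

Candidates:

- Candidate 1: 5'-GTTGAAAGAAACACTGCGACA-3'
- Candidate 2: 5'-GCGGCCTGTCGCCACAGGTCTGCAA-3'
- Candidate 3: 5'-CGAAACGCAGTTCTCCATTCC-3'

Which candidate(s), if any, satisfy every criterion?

None of the candidates satisfy all criteria.

Candidate 1 (21 nt, A=9 T=3 G=5 C=4): length 21, outside 23–27 ✗; Tm = 2·12 + 4·9 = 60°C, outside 63–76°C ✗ — fails.
Candidate 2 (25 nt, A=4 T=4 G=8 C=9): length 25 ✓; Tm = 2·8 + 4·17 = 84°C, outside 63–76°C ✗ — fails.
Candidate 3 (21 nt, A=5 T=5 G=3 C=8): length 21, outside 23–27 ✗; Tm = 2·10 + 4·11 = 64°C ✓ — fails.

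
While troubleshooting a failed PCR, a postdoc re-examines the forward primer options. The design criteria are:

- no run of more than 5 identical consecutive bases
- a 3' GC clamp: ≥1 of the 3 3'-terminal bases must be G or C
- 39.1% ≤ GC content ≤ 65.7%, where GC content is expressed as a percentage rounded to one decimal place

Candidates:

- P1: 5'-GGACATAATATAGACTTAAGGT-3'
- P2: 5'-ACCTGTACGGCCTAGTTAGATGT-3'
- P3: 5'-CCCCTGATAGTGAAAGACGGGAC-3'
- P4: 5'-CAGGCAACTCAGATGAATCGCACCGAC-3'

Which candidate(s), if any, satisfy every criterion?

P1 (22 nt, A=9 T=6 G=5 C=2): longest run = 2 ✓; 3' end GGT has 2 G/C ✓; GC 7/22 = 31.8%, outside 39.1–65.7% ✗ — fails.
P2 (23 nt, A=5 T=7 G=6 C=5): longest run = 2 ✓; 3' end TGT has 1 G/C ✓; GC 11/23 = 47.8% ✓ — passes.
P3 (23 nt, A=7 T=3 G=7 C=6): longest run = 4 ✓; 3' end GAC has 2 G/C ✓; GC 13/23 = 56.5% ✓ — passes.
P4 (27 nt, A=9 T=3 G=6 C=9): longest run = 2 ✓; 3' end GAC has 2 G/C ✓; GC 15/27 = 55.6% ✓ — passes.

P2, P3 and P4.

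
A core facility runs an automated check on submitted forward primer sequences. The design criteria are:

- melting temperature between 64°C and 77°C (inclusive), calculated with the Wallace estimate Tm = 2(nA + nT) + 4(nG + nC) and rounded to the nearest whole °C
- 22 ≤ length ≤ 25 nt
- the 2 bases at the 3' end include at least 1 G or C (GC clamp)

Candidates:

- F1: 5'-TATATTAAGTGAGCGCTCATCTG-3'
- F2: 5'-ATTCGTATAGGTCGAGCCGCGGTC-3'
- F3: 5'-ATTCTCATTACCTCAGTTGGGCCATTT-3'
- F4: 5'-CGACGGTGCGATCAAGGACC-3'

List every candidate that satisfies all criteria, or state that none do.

F1 and F2.

F1 (23 nt, A=6 T=8 G=5 C=4): Tm = 2·14 + 4·9 = 64°C ✓; length 23 ✓; 3' end TG has 1 G/C ✓ — passes.
F2 (24 nt, A=4 T=6 G=8 C=6): Tm = 2·10 + 4·14 = 76°C ✓; length 24 ✓; 3' end TC has 1 G/C ✓ — passes.
F3 (27 nt, A=5 T=11 G=4 C=7): Tm = 2·16 + 4·11 = 76°C ✓; length 27, outside 22–25 ✗; 3' end TT has 0 G/C, need ≥1 ✗ — fails.
F4 (20 nt, A=5 T=2 G=7 C=6): Tm = 2·7 + 4·13 = 66°C ✓; length 20, outside 22–25 ✗; 3' end CC has 2 G/C ✓ — fails.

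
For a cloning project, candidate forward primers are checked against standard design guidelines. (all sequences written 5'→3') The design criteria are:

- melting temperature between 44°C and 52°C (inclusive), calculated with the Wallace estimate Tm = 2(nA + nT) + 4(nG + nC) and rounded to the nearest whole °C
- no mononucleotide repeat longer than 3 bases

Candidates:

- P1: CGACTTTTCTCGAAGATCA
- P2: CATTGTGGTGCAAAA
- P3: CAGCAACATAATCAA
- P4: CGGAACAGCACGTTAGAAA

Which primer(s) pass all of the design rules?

None of the candidates satisfy all criteria.

P1 (19 nt, A=5 T=6 G=3 C=5): Tm = 2·11 + 4·8 = 54°C, outside 44–52°C ✗; longest run = 4, exceeds 3 ✗ — fails.
P2 (15 nt, A=5 T=4 G=4 C=2): Tm = 2·9 + 4·6 = 42°C, outside 44–52°C ✗; longest run = 4, exceeds 3 ✗ — fails.
P3 (15 nt, A=8 T=2 G=1 C=4): Tm = 2·10 + 4·5 = 40°C, outside 44–52°C ✗; longest run = 2 ✓ — fails.
P4 (19 nt, A=8 T=2 G=5 C=4): Tm = 2·10 + 4·9 = 56°C, outside 44–52°C ✗; longest run = 3 ✓ — fails.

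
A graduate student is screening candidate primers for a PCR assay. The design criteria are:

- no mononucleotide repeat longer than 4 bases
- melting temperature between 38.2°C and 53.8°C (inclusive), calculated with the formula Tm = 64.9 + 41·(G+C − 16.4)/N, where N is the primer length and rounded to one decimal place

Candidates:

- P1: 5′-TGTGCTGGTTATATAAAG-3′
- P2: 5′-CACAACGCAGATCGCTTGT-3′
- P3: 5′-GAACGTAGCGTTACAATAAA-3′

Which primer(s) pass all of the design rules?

P1 (18 nt, A=5 T=7 G=5 C=1): longest run = 3 ✓; Tm = 64.9 + 41·(6 − 16.4)/18 = 41.2°C ✓ — passes.
P2 (19 nt, A=5 T=4 G=4 C=6): longest run = 2 ✓; Tm = 64.9 + 41·(10 − 16.4)/19 = 51.1°C ✓ — passes.
P3 (20 nt, A=9 T=4 G=4 C=3): longest run = 3 ✓; Tm = 64.9 + 41·(7 − 16.4)/20 = 45.6°C ✓ — passes.

P1, P2 and P3.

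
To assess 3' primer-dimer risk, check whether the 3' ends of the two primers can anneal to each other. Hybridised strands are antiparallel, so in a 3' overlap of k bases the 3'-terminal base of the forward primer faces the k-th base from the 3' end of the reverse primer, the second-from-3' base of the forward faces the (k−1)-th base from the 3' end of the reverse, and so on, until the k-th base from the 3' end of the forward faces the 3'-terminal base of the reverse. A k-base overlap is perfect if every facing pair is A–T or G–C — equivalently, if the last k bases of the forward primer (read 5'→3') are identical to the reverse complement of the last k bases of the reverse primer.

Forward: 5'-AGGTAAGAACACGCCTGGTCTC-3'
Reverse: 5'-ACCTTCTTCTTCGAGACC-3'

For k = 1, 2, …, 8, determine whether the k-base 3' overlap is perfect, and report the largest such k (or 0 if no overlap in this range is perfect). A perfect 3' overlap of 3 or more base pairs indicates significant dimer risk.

Last 8 bases (5'→3') — forward …CTGGTCTC, reverse …TCGAGACC.
Reverse complement of the reverse primer's last 8 bases: GGTCTCGA; its first k bases are the reverse complement of the reverse primer's last k bases, so a perfect k-base overlap needs the forward primer's last k bases to equal them.
Comparing (forward last k vs required): k=1: C vs G ✗; k=2: TC vs GG ✗; k=3: CTC vs GGT ✗; k=4: TCTC vs GGTC ✗; k=5: GTCTC vs GGTCT ✗; k=6: GGTCTC vs GGTCTC ✓; k=7: TGGTCTC vs GGTCTCG ✗; k=8: CTGGTCTC vs GGTCTCGA ✗.
Only k = 6 is perfect, so the longest perfect 3' overlap is 6.

Longest perfect overlap: 6 complementary base pairs; significant dimer risk (threshold 3).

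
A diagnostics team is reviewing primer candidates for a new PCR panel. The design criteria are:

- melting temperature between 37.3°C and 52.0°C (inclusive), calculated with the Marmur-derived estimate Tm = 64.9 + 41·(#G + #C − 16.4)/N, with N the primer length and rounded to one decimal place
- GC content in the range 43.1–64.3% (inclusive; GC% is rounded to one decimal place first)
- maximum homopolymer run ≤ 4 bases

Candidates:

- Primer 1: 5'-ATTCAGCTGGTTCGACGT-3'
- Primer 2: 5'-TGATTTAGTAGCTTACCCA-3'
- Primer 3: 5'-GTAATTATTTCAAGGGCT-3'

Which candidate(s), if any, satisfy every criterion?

Primer 1 (18 nt, A=3 T=6 G=5 C=4): Tm = 64.9 + 41·(9 − 16.4)/18 = 48.0°C ✓; GC 9/18 = 50.0% ✓; longest run = 2 ✓ — passes.
Primer 2 (19 nt, A=5 T=7 G=3 C=4): Tm = 64.9 + 41·(7 − 16.4)/19 = 44.6°C ✓; GC 7/19 = 36.8%, outside 43.1–64.3% ✗; longest run = 3 ✓ — fails.
Primer 3 (18 nt, A=5 T=7 G=4 C=2): Tm = 64.9 + 41·(6 − 16.4)/18 = 41.2°C ✓; GC 6/18 = 33.3%, outside 43.1–64.3% ✗; longest run = 3 ✓ — fails.

Primer 1 only.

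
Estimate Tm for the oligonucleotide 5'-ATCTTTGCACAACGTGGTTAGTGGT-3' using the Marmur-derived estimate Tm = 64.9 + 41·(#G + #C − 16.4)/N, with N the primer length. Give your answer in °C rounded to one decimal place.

56.0°C

Base counts: A=5, T=9, G=7, C=4; G+C = 11, N = 25.
Tm = 64.9 + 41·(11 − 16.4)/25 = 64.9 + -221.40/25 = 56.0°C.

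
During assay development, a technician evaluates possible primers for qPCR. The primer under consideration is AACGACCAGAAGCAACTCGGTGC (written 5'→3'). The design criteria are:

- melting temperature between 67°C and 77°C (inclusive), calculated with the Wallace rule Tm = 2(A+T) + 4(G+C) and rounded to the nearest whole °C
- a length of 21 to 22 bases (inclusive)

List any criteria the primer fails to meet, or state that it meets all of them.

Base counts: A=8, T=2, G=6, C=7 (length 23).
Tm: Tm = 2·10 + 4·13 = 72°C ✓
length: length 23, outside 21–22 ✗

Fails: length.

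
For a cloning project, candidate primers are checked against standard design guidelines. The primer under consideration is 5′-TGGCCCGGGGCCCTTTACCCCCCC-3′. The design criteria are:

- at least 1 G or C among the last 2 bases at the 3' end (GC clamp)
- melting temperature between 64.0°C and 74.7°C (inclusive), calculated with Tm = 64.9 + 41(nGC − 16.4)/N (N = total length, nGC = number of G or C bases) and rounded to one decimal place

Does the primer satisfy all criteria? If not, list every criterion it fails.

Base counts: A=1, T=4, G=6, C=13 (length 24).
GC clamp: 3' end CC has 2 G/C ✓
Tm: Tm = 64.9 + 41·(19 − 16.4)/24 = 69.3°C ✓

Meets all criteria.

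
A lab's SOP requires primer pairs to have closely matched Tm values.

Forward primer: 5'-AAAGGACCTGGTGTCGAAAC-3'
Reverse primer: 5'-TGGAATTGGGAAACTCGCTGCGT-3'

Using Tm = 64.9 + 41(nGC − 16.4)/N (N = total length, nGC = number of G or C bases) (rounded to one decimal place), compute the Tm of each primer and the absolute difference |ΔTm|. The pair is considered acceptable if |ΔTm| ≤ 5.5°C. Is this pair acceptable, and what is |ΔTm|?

|ΔTm| = 5.3°C; the pair is acceptable.

Forward: G+C = 10, N = 20 → Tm = 64.9 + 41·(10 − 16.4)/20 = 51.8°C.
Reverse: G+C = 12, N = 23 → Tm = 64.9 + 41·(12 − 16.4)/23 = 57.1°C.
|ΔTm| = |51.8 − 57.1| = 5.3°C, ≤ 5.5°C.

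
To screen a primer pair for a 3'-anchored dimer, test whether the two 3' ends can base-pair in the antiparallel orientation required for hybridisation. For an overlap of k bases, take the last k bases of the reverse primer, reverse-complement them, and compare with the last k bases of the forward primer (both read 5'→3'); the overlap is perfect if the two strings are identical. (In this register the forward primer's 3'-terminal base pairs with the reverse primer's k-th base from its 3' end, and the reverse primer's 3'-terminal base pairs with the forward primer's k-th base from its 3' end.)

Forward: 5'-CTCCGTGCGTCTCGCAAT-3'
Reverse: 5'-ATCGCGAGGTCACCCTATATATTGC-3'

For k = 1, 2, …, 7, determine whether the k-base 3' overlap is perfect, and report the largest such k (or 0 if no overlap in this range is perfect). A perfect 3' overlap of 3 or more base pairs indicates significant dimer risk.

Last 7 bases (5'→3') — forward …TCGCAAT, reverse …ATATTGC.
Reverse complement of the reverse primer's last 7 bases: GCAATAT; its first k bases are the reverse complement of the reverse primer's last k bases, so a perfect k-base overlap needs the forward primer's last k bases to equal them.
Comparing (forward last k vs required): k=1: T vs G ✗; k=2: AT vs GC ✗; k=3: AAT vs GCA ✗; k=4: CAAT vs GCAA ✗; k=5: GCAAT vs GCAAT ✓; k=6: CGCAAT vs GCAATA ✗; k=7: TCGCAAT vs GCAATAT ✗.
Only k = 5 is perfect, so the longest perfect 3' overlap is 5.

Longest perfect overlap: 5 complementary base pairs; significant dimer risk (threshold 3).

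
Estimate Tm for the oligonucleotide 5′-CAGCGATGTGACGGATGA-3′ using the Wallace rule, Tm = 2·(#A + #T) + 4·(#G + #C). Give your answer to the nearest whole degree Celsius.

56°C

Base counts: A=5, T=3, G=7, C=3 (length 18).
Tm = 2·(5+3) + 4·(7+3) = 2·8 + 4·10 = 16 + 40 = 56°C.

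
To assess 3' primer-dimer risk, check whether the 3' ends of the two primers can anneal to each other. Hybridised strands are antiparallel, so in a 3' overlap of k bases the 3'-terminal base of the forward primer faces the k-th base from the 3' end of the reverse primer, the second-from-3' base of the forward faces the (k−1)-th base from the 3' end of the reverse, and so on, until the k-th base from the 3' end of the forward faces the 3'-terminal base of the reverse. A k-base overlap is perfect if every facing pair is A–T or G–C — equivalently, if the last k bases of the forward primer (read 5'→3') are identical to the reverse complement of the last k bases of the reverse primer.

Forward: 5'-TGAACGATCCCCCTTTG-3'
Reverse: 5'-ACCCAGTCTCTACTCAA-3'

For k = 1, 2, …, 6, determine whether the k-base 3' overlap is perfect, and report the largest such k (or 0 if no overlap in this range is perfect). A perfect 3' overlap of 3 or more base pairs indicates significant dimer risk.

Longest perfect overlap: 3 complementary base pairs; significant dimer risk (threshold 3).

Last 6 bases (5'→3') — forward …CCTTTG, reverse …ACTCAA.
Reverse complement of the reverse primer's last 6 bases: TTGAGT; its first k bases are the reverse complement of the reverse primer's last k bases, so a perfect k-base overlap needs the forward primer's last k bases to equal them.
Comparing (forward last k vs required): k=1: G vs T ✗; k=2: TG vs TT ✗; k=3: TTG vs TTG ✓; k=4: TTTG vs TTGA ✗; k=5: CTTTG vs TTGAG ✗; k=6: CCTTTG vs TTGAGT ✗.
Only k = 3 is perfect, so the longest perfect 3' overlap is 3.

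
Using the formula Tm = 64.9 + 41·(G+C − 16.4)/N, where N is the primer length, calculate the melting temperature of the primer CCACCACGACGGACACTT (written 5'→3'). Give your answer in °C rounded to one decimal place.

Base counts: A=5, T=2, G=3, C=8; G+C = 11, N = 18.
Tm = 64.9 + 41·(11 − 16.4)/18 = 64.9 + -221.40/18 = 52.6°C.

52.6°C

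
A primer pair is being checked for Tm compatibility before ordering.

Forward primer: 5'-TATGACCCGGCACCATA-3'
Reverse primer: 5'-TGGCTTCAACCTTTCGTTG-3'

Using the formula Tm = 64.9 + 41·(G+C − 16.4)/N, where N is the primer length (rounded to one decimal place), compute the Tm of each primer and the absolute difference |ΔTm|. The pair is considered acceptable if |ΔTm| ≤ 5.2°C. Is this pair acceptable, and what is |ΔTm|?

Forward: G+C = 9, N = 17 → Tm = 64.9 + 41·(9 − 16.4)/17 = 47.1°C.
Reverse: G+C = 9, N = 19 → Tm = 64.9 + 41·(9 − 16.4)/19 = 48.9°C.
|ΔTm| = |47.1 − 48.9| = 1.8°C, ≤ 5.2°C.

|ΔTm| = 1.8°C; the pair is acceptable.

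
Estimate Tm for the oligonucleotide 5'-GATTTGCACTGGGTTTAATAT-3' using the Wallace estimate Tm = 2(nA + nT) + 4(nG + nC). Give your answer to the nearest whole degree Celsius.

Base counts: A=5, T=9, G=5, C=2 (length 21).
Tm = 2·(5+9) + 4·(5+2) = 2·14 + 4·7 = 28 + 28 = 56°C.

56°C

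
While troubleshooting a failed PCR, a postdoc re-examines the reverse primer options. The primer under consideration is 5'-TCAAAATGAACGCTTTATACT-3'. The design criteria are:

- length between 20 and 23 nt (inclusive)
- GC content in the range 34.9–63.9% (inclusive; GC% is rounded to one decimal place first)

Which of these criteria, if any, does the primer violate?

Fails: GC content.

Base counts: A=8, T=7, G=2, C=4 (length 21).
length: length 21 ✓
GC content: GC 6/21 = 28.6%, outside 34.9–63.9% ✗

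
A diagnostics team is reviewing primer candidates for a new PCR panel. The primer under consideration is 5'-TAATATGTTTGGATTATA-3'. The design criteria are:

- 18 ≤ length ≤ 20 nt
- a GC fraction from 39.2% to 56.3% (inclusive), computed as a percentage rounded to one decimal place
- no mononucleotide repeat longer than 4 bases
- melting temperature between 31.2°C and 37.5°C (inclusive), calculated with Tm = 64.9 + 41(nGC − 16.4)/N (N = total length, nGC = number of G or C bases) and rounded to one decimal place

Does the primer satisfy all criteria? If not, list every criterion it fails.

Fails: GC content.

Base counts: A=6, T=9, G=3, C=0 (length 18).
length: length 18 ✓
GC content: GC 3/18 = 16.7%, outside 39.2–56.3% ✗
homopolymer run: longest run = 3 ✓
Tm: Tm = 64.9 + 41·(3 − 16.4)/18 = 34.4°C ✓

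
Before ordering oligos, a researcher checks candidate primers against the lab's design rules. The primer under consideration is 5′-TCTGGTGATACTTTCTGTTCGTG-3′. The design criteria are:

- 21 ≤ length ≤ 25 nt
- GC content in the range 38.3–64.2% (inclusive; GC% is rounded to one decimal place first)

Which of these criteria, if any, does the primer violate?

Meets all criteria.

Base counts: A=2, T=11, G=6, C=4 (length 23).
length: length 23 ✓
GC content: GC 10/23 = 43.5% ✓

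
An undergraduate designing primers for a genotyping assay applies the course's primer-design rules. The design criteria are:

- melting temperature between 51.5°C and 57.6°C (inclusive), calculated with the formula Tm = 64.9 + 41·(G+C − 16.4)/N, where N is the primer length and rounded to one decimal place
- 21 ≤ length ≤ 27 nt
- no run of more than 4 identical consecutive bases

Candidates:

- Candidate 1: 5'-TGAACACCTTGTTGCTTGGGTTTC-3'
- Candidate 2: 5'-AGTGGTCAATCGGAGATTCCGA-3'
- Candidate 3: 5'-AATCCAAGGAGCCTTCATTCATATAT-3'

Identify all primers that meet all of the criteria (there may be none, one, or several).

Candidate 1, Candidate 2 and Candidate 3.

Candidate 1 (24 nt, A=3 T=10 G=6 C=5): Tm = 64.9 + 41·(11 − 16.4)/24 = 55.7°C ✓; length 24 ✓; longest run = 3 ✓ — passes.
Candidate 2 (22 nt, A=6 T=5 G=7 C=4): Tm = 64.9 + 41·(11 − 16.4)/22 = 54.8°C ✓; length 22 ✓; longest run = 2 ✓ — passes.
Candidate 3 (26 nt, A=9 T=8 G=3 C=6): Tm = 64.9 + 41·(9 − 16.4)/26 = 53.2°C ✓; length 26 ✓; longest run = 2 ✓ — passes.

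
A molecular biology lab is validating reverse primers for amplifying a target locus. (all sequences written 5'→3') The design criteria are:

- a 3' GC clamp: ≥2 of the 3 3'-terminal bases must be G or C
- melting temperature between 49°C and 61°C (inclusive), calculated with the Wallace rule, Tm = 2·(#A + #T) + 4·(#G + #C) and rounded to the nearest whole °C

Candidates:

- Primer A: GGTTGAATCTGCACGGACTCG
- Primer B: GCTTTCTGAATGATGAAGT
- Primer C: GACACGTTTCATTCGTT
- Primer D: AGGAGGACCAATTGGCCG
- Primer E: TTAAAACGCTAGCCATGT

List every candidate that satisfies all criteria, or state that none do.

Primer D only.

Primer A (21 nt, A=4 T=5 G=7 C=5): 3' end TCG has 2 G/C ✓; Tm = 2·9 + 4·12 = 66°C, outside 49–61°C ✗ — fails.
Primer B (19 nt, A=5 T=7 G=5 C=2): 3' end AGT has 1 G/C, need ≥2 ✗; Tm = 2·12 + 4·7 = 52°C ✓ — fails.
Primer C (17 nt, A=3 T=7 G=3 C=4): 3' end GTT has 1 G/C, need ≥2 ✗; Tm = 2·10 + 4·7 = 48°C, outside 49–61°C ✗ — fails.
Primer D (18 nt, A=5 T=2 G=7 C=4): 3' end CCG has 3 G/C ✓; Tm = 2·7 + 4·11 = 58°C ✓ — passes.
Primer E (18 nt, A=6 T=5 G=3 C=4): 3' end TGT has 1 G/C, need ≥2 ✗; Tm = 2·11 + 4·7 = 50°C ✓ — fails.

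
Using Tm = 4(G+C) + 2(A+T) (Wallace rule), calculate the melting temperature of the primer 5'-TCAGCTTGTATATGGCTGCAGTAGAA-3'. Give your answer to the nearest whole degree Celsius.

Base counts: A=7, T=8, G=7, C=4 (length 26).
Tm = 2·(7+8) + 4·(7+4) = 2·15 + 4·11 = 30 + 44 = 74°C.

74°C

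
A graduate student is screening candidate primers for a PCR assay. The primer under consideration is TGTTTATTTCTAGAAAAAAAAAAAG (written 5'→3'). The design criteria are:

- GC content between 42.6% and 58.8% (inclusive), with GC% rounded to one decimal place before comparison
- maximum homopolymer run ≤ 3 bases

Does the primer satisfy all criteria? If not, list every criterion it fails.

Base counts: A=13, T=8, G=3, C=1 (length 25).
GC content: GC 4/25 = 16.0%, outside 42.6–58.8% ✗
homopolymer run: longest run = 11, exceeds 3 ✗

Fails: GC content, homopolymer run.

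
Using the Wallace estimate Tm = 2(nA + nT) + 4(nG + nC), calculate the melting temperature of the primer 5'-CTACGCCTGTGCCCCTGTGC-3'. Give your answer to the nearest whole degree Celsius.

Base counts: A=1, T=5, G=5, C=9 (length 20).
Tm = 2·(1+5) + 4·(5+9) = 2·6 + 4·14 = 12 + 56 = 68°C.

68°C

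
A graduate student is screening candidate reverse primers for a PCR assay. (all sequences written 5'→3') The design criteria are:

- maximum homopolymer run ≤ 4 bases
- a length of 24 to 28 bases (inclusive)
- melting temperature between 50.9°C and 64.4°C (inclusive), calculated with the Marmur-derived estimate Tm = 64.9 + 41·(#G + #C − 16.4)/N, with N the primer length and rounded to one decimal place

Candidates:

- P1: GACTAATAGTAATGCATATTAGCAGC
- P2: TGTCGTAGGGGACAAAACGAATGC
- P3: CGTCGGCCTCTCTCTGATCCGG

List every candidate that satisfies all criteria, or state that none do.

P1 (26 nt, A=10 T=7 G=5 C=4): longest run = 2 ✓; length 26 ✓; Tm = 64.9 + 41·(9 − 16.4)/26 = 53.2°C ✓ — passes.
P2 (24 nt, A=8 T=4 G=8 C=4): longest run = 4 ✓; length 24 ✓; Tm = 64.9 + 41·(12 − 16.4)/24 = 57.4°C ✓ — passes.
P3 (22 nt, A=1 T=6 G=6 C=9): longest run = 2 ✓; length 22, outside 24–28 ✗; Tm = 64.9 + 41·(15 − 16.4)/22 = 62.3°C ✓ — fails.

P1 and P2.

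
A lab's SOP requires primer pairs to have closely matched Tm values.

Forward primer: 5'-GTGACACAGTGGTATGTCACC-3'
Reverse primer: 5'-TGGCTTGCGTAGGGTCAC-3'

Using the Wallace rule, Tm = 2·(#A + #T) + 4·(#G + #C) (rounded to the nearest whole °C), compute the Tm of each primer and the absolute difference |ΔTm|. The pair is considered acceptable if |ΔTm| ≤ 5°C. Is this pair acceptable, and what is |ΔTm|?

|ΔTm| = 6°C; the pair is not acceptable.

Forward: A=5 T=5 G=6 C=5 → Tm = 2·10 + 4·11 = 64°C.
Reverse: A=2 T=5 G=7 C=4 → Tm = 2·7 + 4·11 = 58°C.
|ΔTm| = |64 − 58| = 6°C, > 5°C.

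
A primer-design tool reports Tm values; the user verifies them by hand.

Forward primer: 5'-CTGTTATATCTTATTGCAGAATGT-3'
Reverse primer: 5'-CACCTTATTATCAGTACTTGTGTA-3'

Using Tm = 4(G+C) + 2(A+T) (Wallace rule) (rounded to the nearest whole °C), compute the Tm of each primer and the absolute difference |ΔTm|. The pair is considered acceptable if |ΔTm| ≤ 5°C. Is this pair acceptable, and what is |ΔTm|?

Forward: A=6 T=11 G=4 C=3 → Tm = 2·17 + 4·7 = 62°C.
Reverse: A=6 T=10 G=3 C=5 → Tm = 2·16 + 4·8 = 64°C.
|ΔTm| = |62 − 64| = 2°C, ≤ 5°C.

|ΔTm| = 2°C; the pair is acceptable.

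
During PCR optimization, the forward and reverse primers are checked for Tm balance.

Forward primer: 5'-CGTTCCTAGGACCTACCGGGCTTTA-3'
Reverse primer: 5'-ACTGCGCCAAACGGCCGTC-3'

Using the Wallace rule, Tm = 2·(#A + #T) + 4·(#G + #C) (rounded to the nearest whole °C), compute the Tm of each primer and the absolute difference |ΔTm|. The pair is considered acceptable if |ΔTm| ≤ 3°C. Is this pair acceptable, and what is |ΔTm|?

Forward: A=4 T=7 G=6 C=8 → Tm = 2·11 + 4·14 = 78°C.
Reverse: A=4 T=2 G=5 C=8 → Tm = 2·6 + 4·13 = 64°C.
|ΔTm| = |78 − 64| = 14°C, > 3°C.

|ΔTm| = 14°C; the pair is not acceptable.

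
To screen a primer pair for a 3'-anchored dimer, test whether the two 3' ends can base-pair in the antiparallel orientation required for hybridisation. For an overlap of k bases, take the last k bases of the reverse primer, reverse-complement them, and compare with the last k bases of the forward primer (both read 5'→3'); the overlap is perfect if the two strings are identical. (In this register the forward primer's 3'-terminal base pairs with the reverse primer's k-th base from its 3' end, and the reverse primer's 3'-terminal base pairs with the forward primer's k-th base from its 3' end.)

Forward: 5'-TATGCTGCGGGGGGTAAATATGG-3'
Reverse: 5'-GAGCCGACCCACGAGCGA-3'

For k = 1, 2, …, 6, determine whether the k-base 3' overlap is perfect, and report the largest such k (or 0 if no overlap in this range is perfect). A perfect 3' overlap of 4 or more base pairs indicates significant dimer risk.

Longest perfect overlap: 0 complementary base pairs; below the dimer-risk threshold (threshold 4).

Last 6 bases (5'→3') — forward …ATATGG, reverse …GAGCGA.
Reverse complement of the reverse primer's last 6 bases: TCGCTC; its first k bases are the reverse complement of the reverse primer's last k bases, so a perfect k-base overlap needs the forward primer's last k bases to equal them.
Comparing (forward last k vs required): k=1: G vs T ✗; k=2: GG vs TC ✗; k=3: TGG vs TCG ✗; k=4: ATGG vs TCGC ✗; k=5: TATGG vs TCGCT ✗; k=6: ATATGG vs TCGCTC ✗.
No overlap length from 1 to 6 is perfect, so the longest perfect 3' overlap is 0.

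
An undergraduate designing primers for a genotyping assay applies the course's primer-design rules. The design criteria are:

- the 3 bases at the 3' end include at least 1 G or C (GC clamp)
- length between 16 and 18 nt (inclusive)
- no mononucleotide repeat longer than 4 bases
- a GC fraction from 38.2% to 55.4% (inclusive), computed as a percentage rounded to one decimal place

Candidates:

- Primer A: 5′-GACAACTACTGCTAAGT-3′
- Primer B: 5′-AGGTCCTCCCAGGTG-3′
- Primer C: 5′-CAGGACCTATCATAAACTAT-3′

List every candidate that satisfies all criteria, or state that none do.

Primer A only.

Primer A (17 nt, A=6 T=4 G=3 C=4): 3' end AGT has 1 G/C ✓; length 17 ✓; longest run = 2 ✓; GC 7/17 = 41.2% ✓ — passes.
Primer B (15 nt, A=2 T=3 G=5 C=5): 3' end GTG has 2 G/C ✓; length 15, outside 16–18 ✗; longest run = 3 ✓; GC 10/15 = 66.7%, outside 38.2–55.4% ✗ — fails.
Primer C (20 nt, A=8 T=5 G=2 C=5): 3' end TAT has 0 G/C, need ≥1 ✗; length 20, outside 16–18 ✗; longest run = 3 ✓; GC 7/20 = 35.0%, outside 38.2–55.4% ✗ — fails.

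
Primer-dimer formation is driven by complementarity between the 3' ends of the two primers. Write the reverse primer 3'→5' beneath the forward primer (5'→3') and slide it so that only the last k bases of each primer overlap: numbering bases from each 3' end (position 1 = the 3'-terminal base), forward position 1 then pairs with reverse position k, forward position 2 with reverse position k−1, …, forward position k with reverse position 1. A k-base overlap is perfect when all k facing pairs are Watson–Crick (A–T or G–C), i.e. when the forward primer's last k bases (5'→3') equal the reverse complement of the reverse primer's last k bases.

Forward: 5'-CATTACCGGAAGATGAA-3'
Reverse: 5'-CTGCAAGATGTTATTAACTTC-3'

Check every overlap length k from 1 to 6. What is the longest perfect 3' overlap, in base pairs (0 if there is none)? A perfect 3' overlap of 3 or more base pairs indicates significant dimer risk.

Last 6 bases (5'→3') — forward …GATGAA, reverse …AACTTC.
Reverse complement of the reverse primer's last 6 bases: GAAGTT; its first k bases are the reverse complement of the reverse primer's last k bases, so a perfect k-base overlap needs the forward primer's last k bases to equal them.
Comparing (forward last k vs required): k=1: A vs G ✗; k=2: AA vs GA ✗; k=3: GAA vs GAA ✓; k=4: TGAA vs GAAG ✗; k=5: ATGAA vs GAAGT ✗; k=6: GATGAA vs GAAGTT ✗.
Only k = 3 is perfect, so the longest perfect 3' overlap is 3.

Longest perfect overlap: 3 complementary base pairs; significant dimer risk (threshold 3).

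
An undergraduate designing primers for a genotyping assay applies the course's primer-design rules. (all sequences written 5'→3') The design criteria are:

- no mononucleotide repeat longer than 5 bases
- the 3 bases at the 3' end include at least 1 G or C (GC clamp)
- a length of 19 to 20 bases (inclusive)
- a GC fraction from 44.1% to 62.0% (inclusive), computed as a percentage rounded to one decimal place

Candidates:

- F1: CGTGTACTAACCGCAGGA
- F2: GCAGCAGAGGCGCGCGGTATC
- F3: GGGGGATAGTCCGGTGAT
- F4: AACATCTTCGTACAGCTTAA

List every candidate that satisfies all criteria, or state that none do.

F1 (18 nt, A=5 T=3 G=5 C=5): longest run = 2 ✓; 3' end GGA has 2 G/C ✓; length 18, outside 19–20 ✗; GC 10/18 = 55.6% ✓ — fails.
F2 (21 nt, A=4 T=2 G=9 C=6): longest run = 2 ✓; 3' end ATC has 1 G/C ✓; length 21, outside 19–20 ✗; GC 15/21 = 71.4%, outside 44.1–62.0% ✗ — fails.
F3 (18 nt, A=3 T=4 G=9 C=2): longest run = 5 ✓; 3' end GAT has 1 G/C ✓; length 18, outside 19–20 ✗; GC 11/18 = 61.1% ✓ — fails.
F4 (20 nt, A=7 T=6 G=2 C=5): longest run = 2 ✓; 3' end TAA has 0 G/C, need ≥1 ✗; length 20 ✓; GC 7/20 = 35.0%, outside 44.1–62.0% ✗ — fails.

None of the candidates satisfy all criteria.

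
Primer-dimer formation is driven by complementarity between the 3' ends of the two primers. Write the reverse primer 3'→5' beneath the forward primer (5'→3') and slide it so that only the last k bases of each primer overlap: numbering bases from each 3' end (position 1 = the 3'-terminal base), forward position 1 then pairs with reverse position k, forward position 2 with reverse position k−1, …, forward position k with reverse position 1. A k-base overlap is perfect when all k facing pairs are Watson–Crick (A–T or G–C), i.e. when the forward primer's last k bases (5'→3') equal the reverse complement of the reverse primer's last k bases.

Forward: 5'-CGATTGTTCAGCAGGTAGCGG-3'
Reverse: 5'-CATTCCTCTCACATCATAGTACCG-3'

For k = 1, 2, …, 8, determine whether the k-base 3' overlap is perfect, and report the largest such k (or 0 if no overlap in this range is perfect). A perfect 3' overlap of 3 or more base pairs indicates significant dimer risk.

Longest perfect overlap: 3 complementary base pairs; significant dimer risk (threshold 3).

Last 8 bases (5'→3') — forward …GGTAGCGG, reverse …TAGTACCG.
Reverse complement of the reverse primer's last 8 bases: CGGTACTA; its first k bases are the reverse complement of the reverse primer's last k bases, so a perfect k-base overlap needs the forward primer's last k bases to equal them.
Comparing (forward last k vs required): k=1: G vs C ✗; k=2: GG vs CG ✗; k=3: CGG vs CGG ✓; k=4: GCGG vs CGGT ✗; k=5: AGCGG vs CGGTA ✗; k=6: TAGCGG vs CGGTAC ✗; k=7: GTAGCGG vs CGGTACT ✗; k=8: GGTAGCGG vs CGGTACTA ✗.
Only k = 3 is perfect, so the longest perfect 3' overlap is 3.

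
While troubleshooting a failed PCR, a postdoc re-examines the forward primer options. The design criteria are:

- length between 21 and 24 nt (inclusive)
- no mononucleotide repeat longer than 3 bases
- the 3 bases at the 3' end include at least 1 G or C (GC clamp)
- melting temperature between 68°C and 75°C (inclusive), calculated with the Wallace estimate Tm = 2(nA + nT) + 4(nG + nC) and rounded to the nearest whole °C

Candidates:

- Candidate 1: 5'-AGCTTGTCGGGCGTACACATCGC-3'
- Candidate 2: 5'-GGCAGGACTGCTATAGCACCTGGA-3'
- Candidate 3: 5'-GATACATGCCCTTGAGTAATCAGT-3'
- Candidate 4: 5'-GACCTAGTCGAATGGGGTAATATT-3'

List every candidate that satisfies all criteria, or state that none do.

Candidate 1 and Candidate 3.

Candidate 1 (23 nt, A=4 T=5 G=7 C=7): length 23 ✓; longest run = 3 ✓; 3' end CGC has 3 G/C ✓; Tm = 2·9 + 4·14 = 74°C ✓ — passes.
Candidate 2 (24 nt, A=6 T=4 G=8 C=6): length 24 ✓; longest run = 2 ✓; 3' end GGA has 2 G/C ✓; Tm = 2·10 + 4·14 = 76°C, outside 68–75°C ✗ — fails.
Candidate 3 (24 nt, A=7 T=7 G=5 C=5): length 24 ✓; longest run = 3 ✓; 3' end AGT has 1 G/C ✓; Tm = 2·14 + 4·10 = 68°C ✓ — passes.
Candidate 4 (24 nt, A=7 T=7 G=7 C=3): length 24 ✓; longest run = 4, exceeds 3 ✗; 3' end ATT has 0 G/C, need ≥1 ✗; Tm = 2·14 + 4·10 = 68°C ✓ — fails.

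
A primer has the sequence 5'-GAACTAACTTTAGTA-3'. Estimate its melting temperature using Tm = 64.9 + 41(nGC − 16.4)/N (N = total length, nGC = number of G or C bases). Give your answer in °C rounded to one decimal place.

31.0°C

Base counts: A=6, T=5, G=2, C=2; G+C = 4, N = 15.
Tm = 64.9 + 41·(4 − 16.4)/15 = 64.9 + -508.40/15 = 31.0°C.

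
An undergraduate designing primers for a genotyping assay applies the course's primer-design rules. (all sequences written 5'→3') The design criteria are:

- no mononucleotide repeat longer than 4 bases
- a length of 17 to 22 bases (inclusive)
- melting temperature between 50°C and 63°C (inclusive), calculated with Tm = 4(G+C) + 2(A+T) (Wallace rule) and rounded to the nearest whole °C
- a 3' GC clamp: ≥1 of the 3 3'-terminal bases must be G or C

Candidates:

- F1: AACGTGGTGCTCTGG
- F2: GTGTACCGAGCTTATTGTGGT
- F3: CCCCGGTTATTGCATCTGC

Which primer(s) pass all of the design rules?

F1 (15 nt, A=2 T=4 G=6 C=3): longest run = 2 ✓; length 15, outside 17–22 ✗; Tm = 2·6 + 4·9 = 48°C, outside 50–63°C ✗; 3' end TGG has 2 G/C ✓ — fails.
F2 (21 nt, A=3 T=8 G=7 C=3): longest run = 2 ✓; length 21 ✓; Tm = 2·11 + 4·10 = 62°C ✓; 3' end GGT has 2 G/C ✓ — passes.
F3 (19 nt, A=2 T=6 G=4 C=7): longest run = 4 ✓; length 19 ✓; Tm = 2·8 + 4·11 = 60°C ✓; 3' end TGC has 2 G/C ✓ — passes.

F2 and F3.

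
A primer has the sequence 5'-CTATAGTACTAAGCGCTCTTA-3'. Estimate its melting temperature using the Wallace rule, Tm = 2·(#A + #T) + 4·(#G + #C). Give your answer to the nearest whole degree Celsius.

Base counts: A=6, T=7, G=3, C=5 (length 21).
Tm = 2·(6+7) + 4·(3+5) = 2·13 + 4·8 = 26 + 32 = 58°C.

58°C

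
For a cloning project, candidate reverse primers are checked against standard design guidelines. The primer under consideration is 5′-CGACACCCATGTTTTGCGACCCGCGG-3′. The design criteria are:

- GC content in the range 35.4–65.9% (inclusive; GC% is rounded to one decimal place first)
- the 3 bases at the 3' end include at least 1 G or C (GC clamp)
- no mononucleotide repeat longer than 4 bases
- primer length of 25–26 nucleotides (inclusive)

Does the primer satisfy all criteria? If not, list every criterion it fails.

Meets all criteria.

Base counts: A=4, T=5, G=7, C=10 (length 26).
GC content: GC 17/26 = 65.4% ✓
GC clamp: 3' end CGG has 3 G/C ✓
homopolymer run: longest run = 4 ✓
length: length 26 ✓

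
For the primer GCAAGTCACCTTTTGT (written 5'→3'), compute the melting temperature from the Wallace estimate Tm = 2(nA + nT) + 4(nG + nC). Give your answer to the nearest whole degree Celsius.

Base counts: A=3, T=6, G=3, C=4 (length 16).
Tm = 2·(3+6) + 4·(3+4) = 2·9 + 4·7 = 18 + 28 = 46°C.

46°C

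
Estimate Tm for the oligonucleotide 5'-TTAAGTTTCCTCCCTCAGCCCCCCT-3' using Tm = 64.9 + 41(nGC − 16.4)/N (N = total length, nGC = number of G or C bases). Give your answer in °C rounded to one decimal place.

61.0°C

Base counts: A=3, T=8, G=2, C=12; G+C = 14, N = 25.
Tm = 64.9 + 41·(14 − 16.4)/25 = 64.9 + -98.40/25 = 61.0°C.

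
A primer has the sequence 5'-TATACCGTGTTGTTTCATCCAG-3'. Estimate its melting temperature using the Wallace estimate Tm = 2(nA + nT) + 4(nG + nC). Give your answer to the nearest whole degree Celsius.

62°C

Base counts: A=4, T=9, G=4, C=5 (length 22).
Tm = 2·(4+9) + 4·(4+5) = 2·13 + 4·9 = 26 + 36 = 62°C.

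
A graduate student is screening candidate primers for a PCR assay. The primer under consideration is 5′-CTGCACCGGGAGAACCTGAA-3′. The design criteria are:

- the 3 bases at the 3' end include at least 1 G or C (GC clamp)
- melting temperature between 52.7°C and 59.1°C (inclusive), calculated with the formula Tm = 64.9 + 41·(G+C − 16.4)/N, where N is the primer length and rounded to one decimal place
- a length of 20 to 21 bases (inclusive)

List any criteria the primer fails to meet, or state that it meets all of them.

Base counts: A=6, T=2, G=6, C=6 (length 20).
GC clamp: 3' end GAA has 1 G/C ✓
Tm: Tm = 64.9 + 41·(12 − 16.4)/20 = 55.9°C ✓
length: length 20 ✓

Meets all criteria.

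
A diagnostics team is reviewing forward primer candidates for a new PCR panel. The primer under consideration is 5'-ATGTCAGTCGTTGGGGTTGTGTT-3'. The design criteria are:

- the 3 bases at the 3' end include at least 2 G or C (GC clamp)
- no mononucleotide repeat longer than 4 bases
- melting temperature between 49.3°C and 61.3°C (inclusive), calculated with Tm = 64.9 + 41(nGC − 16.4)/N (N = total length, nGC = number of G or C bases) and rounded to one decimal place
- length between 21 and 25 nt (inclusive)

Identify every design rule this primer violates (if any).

Fails: GC clamp.

Base counts: A=2, T=10, G=9, C=2 (length 23).
GC clamp: 3' end GTT has 1 G/C, need ≥2 ✗
homopolymer run: longest run = 4 ✓
Tm: Tm = 64.9 + 41·(11 − 16.4)/23 = 55.3°C ✓
length: length 23 ✓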